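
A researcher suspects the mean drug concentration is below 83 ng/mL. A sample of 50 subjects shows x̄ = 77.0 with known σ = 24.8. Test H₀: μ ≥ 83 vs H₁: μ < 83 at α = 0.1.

z = -1.711. Critical value: -1.28. Reject H₀.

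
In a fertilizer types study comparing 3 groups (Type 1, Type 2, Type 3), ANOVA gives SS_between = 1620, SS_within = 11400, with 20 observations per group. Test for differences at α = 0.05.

df_between = 2, df_within = 57. F = MS_between/MS_within = 810.0/200.0 = 4.05. F_crit ≈ 3.159. Reject H₀. At least one mean differs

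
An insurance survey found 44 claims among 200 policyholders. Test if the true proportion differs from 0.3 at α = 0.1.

p̂ = 0.22, p₀ = 0.3. z = (p̂ - p₀)/√(p₀(1-p₀)/n) = -2.469. Critical: ±1.645. Reject H₀.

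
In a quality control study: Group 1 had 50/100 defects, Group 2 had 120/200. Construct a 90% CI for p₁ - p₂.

p̂₁ = 0.5, p̂₂ = 0.6. Difference = -0.1. CI = (-0.2, 0.0)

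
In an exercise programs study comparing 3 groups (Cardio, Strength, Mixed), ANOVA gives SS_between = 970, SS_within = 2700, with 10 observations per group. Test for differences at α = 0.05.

df_between = 2, df_within = 27. F = MS_between/MS_within = 485.0/100.0 = 4.85. F_crit ≈ 3.354. Reject H₀. At least one mean differs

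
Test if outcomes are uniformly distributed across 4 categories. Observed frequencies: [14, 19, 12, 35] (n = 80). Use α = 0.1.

Expected = 20 each. χ² = Σ(O-E)²/E = 16.3. df = 3, critical value = 6.251. Reject H₀.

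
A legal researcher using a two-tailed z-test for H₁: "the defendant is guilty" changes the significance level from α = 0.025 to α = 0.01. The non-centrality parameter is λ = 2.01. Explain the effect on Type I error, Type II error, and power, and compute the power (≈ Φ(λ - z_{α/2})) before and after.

Decreasing α from 0.025 to 0.01:
• Type I error rate decreases (α is the Type I rate by definition).
• Critical value moves from z_{α/2} = 2.241 to 2.576, so power = Φ(λ - z_{α/2}) goes from Φ(2.01 - 2.241) = 0.409 to Φ(2.01 - 2.576) = 0.286.
• Type II error rate β = 1 - power therefore increases (0.591 → 0.714).
Appropriate when false positives are costly — here, convicting an innocent person.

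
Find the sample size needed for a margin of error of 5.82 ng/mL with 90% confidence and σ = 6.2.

n = (z*σ/E)² = (1.645×6.2/5.82)² = 3.1 → n = 4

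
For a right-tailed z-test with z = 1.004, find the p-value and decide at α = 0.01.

p = P(Z > 1.004) = 1 - Φ(1.004) ≈ 0.1577. Since p ≥ 0.01, fail to reject H₀ (not significant) at α = 0.01.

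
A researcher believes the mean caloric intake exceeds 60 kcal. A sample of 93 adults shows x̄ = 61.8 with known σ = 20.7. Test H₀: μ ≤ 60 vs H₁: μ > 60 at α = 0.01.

z = 0.839. Critical value: 2.33. Fail to reject H₀.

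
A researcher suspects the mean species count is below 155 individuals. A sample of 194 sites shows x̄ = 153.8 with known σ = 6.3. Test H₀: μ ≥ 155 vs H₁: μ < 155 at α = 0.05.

z = -2.653. Critical value: -1.645. Reject H₀.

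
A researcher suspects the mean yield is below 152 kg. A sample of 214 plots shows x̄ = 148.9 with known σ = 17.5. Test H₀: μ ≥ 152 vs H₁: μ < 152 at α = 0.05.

z = -2.591. Critical value: -1.645. Reject H₀.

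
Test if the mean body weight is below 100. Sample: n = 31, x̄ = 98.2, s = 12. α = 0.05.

t = (98.2 - 100)/(12/√31) = -0.835, df = 30. Critical t = -1.697. Fail to reject H₀.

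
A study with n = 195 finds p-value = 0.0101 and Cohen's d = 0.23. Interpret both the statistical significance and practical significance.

Statistically significant (p = 0.0101 < 0.05). Cohen's d = 0.23 indicates a small effect size. Both statistical and practical significance should be considered.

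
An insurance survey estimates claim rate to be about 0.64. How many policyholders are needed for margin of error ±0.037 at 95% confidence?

n = z²p(1-p)/E² = 1.96²×0.64×0.36/0.037² = 646.5 → n = 647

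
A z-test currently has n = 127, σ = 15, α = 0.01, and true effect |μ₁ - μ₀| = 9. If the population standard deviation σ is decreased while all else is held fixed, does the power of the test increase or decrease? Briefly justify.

Power increases: a smaller σ shrinks the standard error σ/√n, moving the sampling distribution under H₁ further from the critical value.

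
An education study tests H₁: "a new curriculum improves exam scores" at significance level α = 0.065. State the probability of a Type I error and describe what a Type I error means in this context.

P(Type I error) = α = 0.065. A Type I error is rejecting H₀ when H₀ is actually true (false positive) — here, concluding that a new curriculum improves exam scores when in fact this is not the case. Consequence: adopting a curriculum that gives no real benefit — disruption for nothing.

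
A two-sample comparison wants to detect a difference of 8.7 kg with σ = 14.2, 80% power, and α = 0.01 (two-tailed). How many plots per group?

n per group = 2(z_α/2 + z_β)²σ²/d² = 2×(2.576 + 0.84)²×14.2²/8.7² = 62.2 → n = 63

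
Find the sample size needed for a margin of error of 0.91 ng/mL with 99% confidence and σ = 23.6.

n = (z*σ/E)² = (2.576×23.6/0.91)² = 4463.1 → n = 4464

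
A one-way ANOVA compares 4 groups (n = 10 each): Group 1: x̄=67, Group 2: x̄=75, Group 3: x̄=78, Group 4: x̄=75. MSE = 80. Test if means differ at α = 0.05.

Grand mean = 73.75. SS_between = 667.5, MS_between = 222.5. F = 2.781, F_crit ≈ 2.866. Fail to reject H₀.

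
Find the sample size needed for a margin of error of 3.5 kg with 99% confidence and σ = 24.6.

n = (z*σ/E)² = (2.576×24.6/3.5)² = 327.8 → n = 328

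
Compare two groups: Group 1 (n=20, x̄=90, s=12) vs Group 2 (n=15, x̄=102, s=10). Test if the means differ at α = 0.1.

Pooled sp = 11.2. t = -3.138, df = 33. Critical t = ±1.692. Reject H₀.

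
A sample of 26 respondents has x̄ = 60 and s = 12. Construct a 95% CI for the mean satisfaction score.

CI = x̄ ± t*(s/√n) = 60 ± 2.06(12/√26) = (55.15, 64.85)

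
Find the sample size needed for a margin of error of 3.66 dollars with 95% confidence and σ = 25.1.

n = (z*σ/E)² = (1.96×25.1/3.66)² = 180.7 → n = 181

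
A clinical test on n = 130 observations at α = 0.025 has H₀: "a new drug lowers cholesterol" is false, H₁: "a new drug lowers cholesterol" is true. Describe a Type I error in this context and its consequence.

Type I error: rejecting H₀ when it is true — concluding that a new drug lowers cholesterol when in fact it is not. Consequence: approving an ineffective drug — patients take a useless medication and may skip effective alternatives.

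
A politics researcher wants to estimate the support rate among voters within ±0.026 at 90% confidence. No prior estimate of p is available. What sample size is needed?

Conservative approach: use p = 0.5 (maximizes p(1-p) = 0.25). n = z²(0.25)/E² = 1.645²×0.25/0.026² = 1000.7 → n = 1001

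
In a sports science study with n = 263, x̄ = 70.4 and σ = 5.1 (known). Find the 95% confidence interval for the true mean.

CI = x̄ ± z*(σ/√n) = 70.4 ± 1.96(5.1/√263) = 70.4 ± 0.62 = (69.78, 71.02)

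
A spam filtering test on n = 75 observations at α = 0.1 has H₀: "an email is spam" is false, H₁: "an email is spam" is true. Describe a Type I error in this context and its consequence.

Type I error: rejecting H₀ when it is true — concluding that an email is spam when in fact it is not. Consequence: a legitimate email is sent to the spam folder and the user misses it.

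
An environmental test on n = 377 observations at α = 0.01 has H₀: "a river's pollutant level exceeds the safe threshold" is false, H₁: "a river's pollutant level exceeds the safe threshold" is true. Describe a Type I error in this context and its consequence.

Type I error: rejecting H₀ when it is true — concluding that a river's pollutant level exceeds the safe threshold when in fact it is not. Consequence: shutting down a compliant factory unnecessarily.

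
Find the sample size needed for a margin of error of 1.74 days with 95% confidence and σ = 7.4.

n = (z*σ/E)² = (1.96×7.4/1.74)² = 69.5 → n = 70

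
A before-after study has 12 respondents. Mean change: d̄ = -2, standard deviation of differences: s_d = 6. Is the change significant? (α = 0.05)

t = d̄/(s_d/√n) = -2/(6/√12) = -1.155. df = 11, critical t = ±2.201. Fail to reject H₀.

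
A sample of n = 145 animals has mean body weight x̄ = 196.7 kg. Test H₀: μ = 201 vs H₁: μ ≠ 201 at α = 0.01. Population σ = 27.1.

z = (x̄ - μ₀)/(σ/√n) = (196.7 - 201)/(27.1/√145) = -1.911. Critical value: ±2.576. Since |-1.911| ≤ 2.576, Fail to reject H₀.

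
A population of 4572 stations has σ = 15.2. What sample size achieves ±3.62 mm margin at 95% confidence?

Without FPC: n₀ = (1.96×15.2/3.62)² = 67.73. With FPC: n = n₀N/(n₀+N-1) = 66.8 → n = 67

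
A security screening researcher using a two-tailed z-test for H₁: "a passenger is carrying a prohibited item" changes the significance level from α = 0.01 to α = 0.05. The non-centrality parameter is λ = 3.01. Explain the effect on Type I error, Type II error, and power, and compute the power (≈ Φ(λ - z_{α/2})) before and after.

Increasing α from 0.01 to 0.05:
• Type I error rate increases (α is the Type I rate by definition).
• Critical value moves from z_{α/2} = 2.576 to 1.96, so power = Φ(λ - z_{α/2}) goes from Φ(3.01 - 2.576) = 0.668 to Φ(3.01 - 1.96) = 0.853.
• Type II error rate β = 1 - power therefore decreases (0.332 → 0.147).
Appropriate when false negatives are costly — here, letting a prohibited item through — security breach.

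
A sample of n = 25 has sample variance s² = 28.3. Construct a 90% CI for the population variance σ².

df = 24. χ²_{0.05} = 36.415, χ²_{0.95} = 13.848. CI for σ² = ((n-1)s²/χ²_{α/2}, (n-1)s²/χ²_{1-α/2}) = (24·28.3/36.415, 24·28.3/13.848) = (18.65, 49.05)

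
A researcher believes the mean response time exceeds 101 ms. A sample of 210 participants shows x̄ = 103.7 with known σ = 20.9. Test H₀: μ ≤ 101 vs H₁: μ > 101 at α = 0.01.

z = 1.872. Critical value: 2.33. Fail to reject H₀.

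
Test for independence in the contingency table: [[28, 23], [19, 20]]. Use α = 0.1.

χ² = 0.339. df = 1, critical = 2.706. Fail to reject H₀. No evidence of dependence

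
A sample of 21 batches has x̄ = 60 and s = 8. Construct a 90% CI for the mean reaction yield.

CI = x̄ ± t*(s/√n) = 60 ± 1.725(8/√21) = (56.99, 63.01)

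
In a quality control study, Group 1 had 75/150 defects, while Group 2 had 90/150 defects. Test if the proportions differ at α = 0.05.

p̂₁ = 0.5, p̂₂ = 0.6, pooled p̂ = 0.55. z = -1.741. Critical: ±1.96. Fail to reject H₀.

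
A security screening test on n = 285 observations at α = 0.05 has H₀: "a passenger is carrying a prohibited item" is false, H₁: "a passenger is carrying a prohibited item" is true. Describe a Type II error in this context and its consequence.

Type II error: failing to reject H₀ when it is false — concluding that a passenger is carrying a prohibited item is not supported when in fact it is. Consequence: letting a prohibited item through — security breach.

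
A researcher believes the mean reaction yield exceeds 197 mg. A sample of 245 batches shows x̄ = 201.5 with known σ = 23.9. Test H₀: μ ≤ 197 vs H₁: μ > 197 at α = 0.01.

z = 2.947. Critical value: 2.33. Reject H₀.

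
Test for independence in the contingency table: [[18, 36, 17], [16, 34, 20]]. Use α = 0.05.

χ² = 0.411. df = 2, critical = 5.991. Fail to reject H₀. No evidence of dependence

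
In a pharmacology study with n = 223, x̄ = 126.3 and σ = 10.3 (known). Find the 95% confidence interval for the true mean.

CI = x̄ ± z*(σ/√n) = 126.3 ± 1.96(10.3/√223) = 126.3 ± 1.35 = (124.95, 127.65)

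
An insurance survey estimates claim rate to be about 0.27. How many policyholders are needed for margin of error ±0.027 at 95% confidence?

n = z²p(1-p)/E² = 1.96²×0.27×0.73/0.027² = 1038.7 → n = 1039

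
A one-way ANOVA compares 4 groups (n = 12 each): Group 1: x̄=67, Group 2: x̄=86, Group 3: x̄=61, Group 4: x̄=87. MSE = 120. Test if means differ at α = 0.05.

Grand mean = 75.25. SS_between = 6297.0, MS_between = 2099.0. F = 17.492, F_crit ≈ 2.816. Reject H₀.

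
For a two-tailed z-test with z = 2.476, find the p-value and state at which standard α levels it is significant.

p = 2·P(Z > |2.476|) = 2·(1 - Φ(2.476)) ≈ 0.0133. Significant at α = 0.1; Significant at α = 0.05.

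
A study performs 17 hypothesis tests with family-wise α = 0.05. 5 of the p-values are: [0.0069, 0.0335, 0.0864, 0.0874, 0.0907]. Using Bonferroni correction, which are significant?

Bonferroni α = 0.05/17 = 0.00294. None of the given p-values are significant.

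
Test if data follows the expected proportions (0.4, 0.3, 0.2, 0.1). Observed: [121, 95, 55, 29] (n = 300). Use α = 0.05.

Expected: [120.0, 90.0, 60.0, 30.0]. χ² = 0.736. df = 3, critical = 7.815. Fail to reject H₀.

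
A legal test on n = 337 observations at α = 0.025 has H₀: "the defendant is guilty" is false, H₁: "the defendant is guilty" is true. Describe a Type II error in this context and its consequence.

Type II error: failing to reject H₀ when it is false — concluding that the defendant is guilty is not supported when in fact it is. Consequence: acquitting a guilty person.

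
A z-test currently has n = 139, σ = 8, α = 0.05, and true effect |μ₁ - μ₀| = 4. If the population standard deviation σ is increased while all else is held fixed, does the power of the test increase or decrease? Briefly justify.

Power decreases: a larger σ inflates the standard error σ/√n, pulling the sampling distribution under H₁ back toward the critical value.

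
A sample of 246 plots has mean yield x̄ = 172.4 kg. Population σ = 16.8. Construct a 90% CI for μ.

CI = x̄ ± z*(σ/√n) = 172.4 ± 1.645(16.8/√246) = 172.4 ± 1.76 = (170.64, 174.16)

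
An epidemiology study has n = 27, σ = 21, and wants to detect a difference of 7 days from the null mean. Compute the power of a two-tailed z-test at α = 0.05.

SE = σ/√n = 21/√27 = 4.041. Non-centrality λ = d/SE = 7/4.041 = 1.732. Power ≈ Φ(λ - z_{α/2}) = Φ(1.732 - 1.96) = Φ(-0.228) = 0.41.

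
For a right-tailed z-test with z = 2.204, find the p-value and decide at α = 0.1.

p = P(Z > 2.204) = 1 - Φ(2.204) ≈ 0.0138. Since p < 0.1, reject H₀ (significant) at α = 0.1.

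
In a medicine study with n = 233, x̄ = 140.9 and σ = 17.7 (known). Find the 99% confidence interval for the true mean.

CI = x̄ ± z*(σ/√n) = 140.9 ± 2.576(17.7/√233) = 140.9 ± 2.99 = (137.91, 143.89)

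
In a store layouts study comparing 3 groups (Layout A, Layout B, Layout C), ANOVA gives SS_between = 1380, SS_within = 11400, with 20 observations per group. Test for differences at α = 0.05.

df_between = 2, df_within = 57. F = MS_between/MS_within = 690.0/200.0 = 3.45. F_crit ≈ 3.159. Reject H₀. At least one mean differs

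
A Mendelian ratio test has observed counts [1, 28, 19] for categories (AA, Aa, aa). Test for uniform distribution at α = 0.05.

Expected = 16 each. χ² = Σ(O-E)²/E = 23.625. df = 2, critical value = 5.991. Reject H₀.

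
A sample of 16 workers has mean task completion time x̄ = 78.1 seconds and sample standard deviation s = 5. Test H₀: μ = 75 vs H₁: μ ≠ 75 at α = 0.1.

t = (x̄ - μ₀)/(s/√n) = (78.1 - 75)/(5/√16) = 2.48. df = 15, critical t = ±1.753. Reject H₀.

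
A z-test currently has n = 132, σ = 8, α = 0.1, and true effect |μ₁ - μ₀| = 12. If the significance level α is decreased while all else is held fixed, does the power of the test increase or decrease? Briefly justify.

Power decreases: a smaller α raises the critical value, so less of the H₁ sampling distribution falls in the rejection region.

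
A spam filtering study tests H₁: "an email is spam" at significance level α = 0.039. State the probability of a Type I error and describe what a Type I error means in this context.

P(Type I error) = α = 0.039. A Type I error is rejecting H₀ when H₀ is actually true (false positive) — here, concluding that an email is spam when in fact this is not the case. Consequence: a legitimate email is sent to the spam folder and the user misses it.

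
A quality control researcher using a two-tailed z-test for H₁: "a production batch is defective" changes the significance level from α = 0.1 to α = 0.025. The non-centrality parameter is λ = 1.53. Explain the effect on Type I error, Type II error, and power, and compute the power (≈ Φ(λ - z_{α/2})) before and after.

Decreasing α from 0.1 to 0.025:
• Type I error rate decreases (α is the Type I rate by definition).
• Critical value moves from z_{α/2} = 1.645 to 2.241, so power = Φ(λ - z_{α/2}) goes from Φ(1.53 - 1.645) = 0.454 to Φ(1.53 - 2.241) = 0.239.
• Type II error rate β = 1 - power therefore increases (0.546 → 0.761).
Appropriate when false positives are costly — here, scrapping a good batch — wasted material and cost for no reason.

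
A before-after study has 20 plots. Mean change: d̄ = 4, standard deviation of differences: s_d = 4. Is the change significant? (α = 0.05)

t = d̄/(s_d/√n) = 4/(4/√20) = 4.472. df = 19, critical t = ±2.093. Reject H₀.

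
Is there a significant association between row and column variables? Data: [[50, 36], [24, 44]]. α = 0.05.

χ² = 7.94. df = 1, critical = 3.841. Reject H₀. Variables are dependent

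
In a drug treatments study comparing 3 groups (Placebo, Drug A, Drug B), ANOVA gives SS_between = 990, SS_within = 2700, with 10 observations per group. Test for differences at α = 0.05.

df_between = 2, df_within = 27. F = MS_between/MS_within = 495.0/100.0 = 4.95. F_crit ≈ 3.354. Reject H₀. At least one mean differs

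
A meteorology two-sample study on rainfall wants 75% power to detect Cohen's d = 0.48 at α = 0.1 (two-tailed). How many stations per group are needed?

z_{α/2} = 1.645, z_β = Φ⁻¹(0.75) = 0.674. For small effect (d = 0.48): n per group = 2(z_{α/2} + z_β)²/d² = 2(1.645 + 0.674)²/0.48² = 46.7 → 47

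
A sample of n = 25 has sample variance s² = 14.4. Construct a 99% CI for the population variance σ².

df = 24. χ²_{0.005} = 45.559, χ²_{0.995} = 9.886. CI for σ² = ((n-1)s²/χ²_{α/2}, (n-1)s²/χ²_{1-α/2}) = (24·14.4/45.559, 24·14.4/9.886) = (7.59, 34.96)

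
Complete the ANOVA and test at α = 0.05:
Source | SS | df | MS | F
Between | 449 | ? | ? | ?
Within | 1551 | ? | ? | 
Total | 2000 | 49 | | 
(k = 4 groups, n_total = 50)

df_between = 3, df_within = 46. MS_between = 149.67, MS_within = 33.72. F = 4.439, F_crit ≈ 2.807. Reject H₀.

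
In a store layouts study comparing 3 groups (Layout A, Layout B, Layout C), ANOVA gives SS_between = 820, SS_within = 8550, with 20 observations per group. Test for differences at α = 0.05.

df_between = 2, df_within = 57. F = MS_between/MS_within = 410.0/150.0 = 2.733. F_crit ≈ 3.159. Fail to reject H₀.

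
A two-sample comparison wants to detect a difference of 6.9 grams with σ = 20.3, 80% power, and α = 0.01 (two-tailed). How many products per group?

n per group = 2(z_α/2 + z_β)²σ²/d² = 2×(2.576 + 0.84)²×20.3²/6.9² = 202.004 → n = 203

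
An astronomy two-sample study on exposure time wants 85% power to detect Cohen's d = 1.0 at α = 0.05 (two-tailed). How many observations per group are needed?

z_{α/2} = 1.96, z_β = Φ⁻¹(0.85) = 1.036. For large effect (d = 1.0): n per group = 2(z_{α/2} + z_β)²/d² = 2(1.96 + 1.036)²/1.0² = 18.0 → 18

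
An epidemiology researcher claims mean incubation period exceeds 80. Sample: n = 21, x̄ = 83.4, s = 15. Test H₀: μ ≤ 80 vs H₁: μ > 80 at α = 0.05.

t = (83.4 - 80)/(15/√21) = 1.039, df = 20. Critical t = 1.725. Fail to reject H₀.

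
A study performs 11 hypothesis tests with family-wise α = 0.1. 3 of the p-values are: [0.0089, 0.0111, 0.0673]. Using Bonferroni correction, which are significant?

Bonferroni α = 0.1/11 = 0.00909. Significant p-values: [0.0089]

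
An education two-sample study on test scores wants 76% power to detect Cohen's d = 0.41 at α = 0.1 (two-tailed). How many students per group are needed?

z_{α/2} = 1.645, z_β = Φ⁻¹(0.76) = 0.706. For small effect (d = 0.41): n per group = 2(z_{α/2} + z_β)²/d² = 2(1.645 + 0.706)²/0.41² = 65.8 → 66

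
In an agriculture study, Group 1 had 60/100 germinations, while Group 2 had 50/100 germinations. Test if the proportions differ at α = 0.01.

p̂₁ = 0.6, p̂₂ = 0.5, pooled p̂ = 0.55. z = 1.421. Critical: ±2.576. Fail to reject H₀.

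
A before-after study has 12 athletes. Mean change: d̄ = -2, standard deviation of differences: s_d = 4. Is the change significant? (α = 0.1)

t = d̄/(s_d/√n) = -2/(4/√12) = -1.732. df = 11, critical t = ±1.796. Fail to reject H₀.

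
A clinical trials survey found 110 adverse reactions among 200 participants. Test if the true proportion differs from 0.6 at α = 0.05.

p̂ = 0.55, p₀ = 0.6. z = (p̂ - p₀)/√(p₀(1-p₀)/n) = -1.443. Critical: ±1.96. Fail to reject H₀.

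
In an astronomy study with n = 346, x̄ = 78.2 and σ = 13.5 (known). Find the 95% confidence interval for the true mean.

CI = x̄ ± z*(σ/√n) = 78.2 ± 1.96(13.5/√346) = 78.2 ± 1.42 = (76.78, 79.62)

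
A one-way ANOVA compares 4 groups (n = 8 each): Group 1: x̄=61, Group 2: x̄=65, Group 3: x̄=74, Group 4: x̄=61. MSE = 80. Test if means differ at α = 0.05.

Grand mean = 65.25. SS_between = 902.0, MS_between = 300.67. F = 3.758, F_crit ≈ 2.947. Reject H₀.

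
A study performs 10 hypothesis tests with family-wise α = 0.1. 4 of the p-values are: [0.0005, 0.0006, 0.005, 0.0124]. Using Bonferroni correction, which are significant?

Bonferroni α = 0.1/10 = 0.01. Significant p-values: [0.0005, 0.0006, 0.005]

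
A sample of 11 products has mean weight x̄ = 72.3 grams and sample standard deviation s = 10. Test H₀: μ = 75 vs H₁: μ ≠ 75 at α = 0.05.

t = (x̄ - μ₀)/(s/√n) = (72.3 - 75)/(10/√11) = -0.895. df = 10, critical t = ±2.228. Fail to reject H₀.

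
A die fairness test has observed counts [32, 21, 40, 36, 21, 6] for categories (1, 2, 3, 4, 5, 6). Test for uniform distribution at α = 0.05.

Expected = 26 each. χ² = Σ(O-E)²/E = 30.077. df = 5, critical value = 11.07. Reject H₀.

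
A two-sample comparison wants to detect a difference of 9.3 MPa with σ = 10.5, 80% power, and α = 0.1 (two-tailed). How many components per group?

n per group = 2(z_α/2 + z_β)²σ²/d² = 2×(1.645 + 0.84)²×10.5²/9.3² = 15.7 → n = 16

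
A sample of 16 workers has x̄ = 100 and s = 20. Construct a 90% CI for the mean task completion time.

CI = x̄ ± t*(s/√n) = 100 ± 1.753(20/√16) = (91.23, 108.77)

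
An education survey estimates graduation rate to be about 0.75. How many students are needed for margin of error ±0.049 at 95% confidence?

n = z²p(1-p)/E² = 1.96²×0.75×0.25/0.049² = 300.0 → n = 300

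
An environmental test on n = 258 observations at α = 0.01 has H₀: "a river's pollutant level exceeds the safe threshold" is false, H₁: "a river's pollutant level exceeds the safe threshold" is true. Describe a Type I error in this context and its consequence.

Type I error: rejecting H₀ when it is true — concluding that a river's pollutant level exceeds the safe threshold when in fact it is not. Consequence: shutting down a compliant factory unnecessarily.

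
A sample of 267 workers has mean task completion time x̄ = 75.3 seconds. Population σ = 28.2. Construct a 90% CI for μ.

CI = x̄ ± z*(σ/√n) = 75.3 ± 1.645(28.2/√267) = 75.3 ± 2.84 = (72.46, 78.14)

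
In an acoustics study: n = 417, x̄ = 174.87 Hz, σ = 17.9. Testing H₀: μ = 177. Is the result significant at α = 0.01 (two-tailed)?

z = (174.87 - 177)/(17.9/√417) = -2.43. Since |z| ≤ 2.576, not significant at α = 0.01.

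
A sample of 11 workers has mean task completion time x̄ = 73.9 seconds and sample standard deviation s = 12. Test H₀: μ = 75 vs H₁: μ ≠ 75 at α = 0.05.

t = (x̄ - μ₀)/(s/√n) = (73.9 - 75)/(12/√11) = -0.304. df = 10, critical t = ±2.228. Fail to reject H₀.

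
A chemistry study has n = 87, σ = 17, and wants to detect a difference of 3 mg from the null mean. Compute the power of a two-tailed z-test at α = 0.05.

SE = σ/√n = 17/√87 = 1.823. Non-centrality λ = d/SE = 3/1.823 = 1.646. Power ≈ Φ(λ - z_{α/2}) = Φ(1.646 - 1.96) = Φ(-0.314) = 0.377.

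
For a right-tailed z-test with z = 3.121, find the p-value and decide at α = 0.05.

p = P(Z > 3.121) = 1 - Φ(3.121) ≈ 0.0009. Since p < 0.05, reject H₀ (significant) at α = 0.05.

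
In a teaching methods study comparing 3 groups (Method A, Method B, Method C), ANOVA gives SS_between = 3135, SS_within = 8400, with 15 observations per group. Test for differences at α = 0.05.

df_between = 2, df_within = 42. F = MS_between/MS_within = 1567.5/200.0 = 7.838. F_crit ≈ 3.22. Reject H₀. At least one mean differs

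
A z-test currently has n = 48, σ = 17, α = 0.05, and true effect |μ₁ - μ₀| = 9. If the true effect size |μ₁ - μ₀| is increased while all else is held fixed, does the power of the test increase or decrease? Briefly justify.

Power increases: a larger true effect increases the non-centrality λ = |μ₁ - μ₀|/(σ/√n).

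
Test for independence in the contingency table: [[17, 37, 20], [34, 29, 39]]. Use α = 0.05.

χ² = 8.516. df = 2, critical = 5.991. Reject H₀. Variables are dependent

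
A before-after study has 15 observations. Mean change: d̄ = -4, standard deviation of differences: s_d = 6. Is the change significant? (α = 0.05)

t = d̄/(s_d/√n) = -4/(6/√15) = -2.582. df = 14, critical t = ±2.145. Reject H₀.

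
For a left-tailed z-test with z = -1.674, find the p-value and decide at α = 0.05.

p = P(Z < -1.674) = Φ(-1.674) ≈ 0.0471. Since p < 0.05, reject H₀ (significant) at α = 0.05.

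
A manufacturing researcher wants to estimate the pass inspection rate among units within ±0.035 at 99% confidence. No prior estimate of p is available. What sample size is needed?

Conservative approach: use p = 0.5 (maximizes p(1-p) = 0.25). n = z²(0.25)/E² = 2.576²×0.25/0.035² = 1354.2 → n = 1355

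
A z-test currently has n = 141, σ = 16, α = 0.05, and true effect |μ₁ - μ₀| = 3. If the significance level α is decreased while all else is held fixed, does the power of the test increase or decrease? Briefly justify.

Power decreases: a smaller α raises the critical value, so less of the H₁ sampling distribution falls in the rejection region.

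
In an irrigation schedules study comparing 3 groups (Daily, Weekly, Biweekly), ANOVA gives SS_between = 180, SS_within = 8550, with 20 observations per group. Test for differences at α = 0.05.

df_between = 2, df_within = 57. F = MS_between/MS_within = 90.0/150.0 = 0.6. F_crit ≈ 3.159. Fail to reject H₀.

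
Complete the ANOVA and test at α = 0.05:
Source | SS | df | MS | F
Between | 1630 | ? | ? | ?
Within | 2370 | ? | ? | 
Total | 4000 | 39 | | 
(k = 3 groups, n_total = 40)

df_between = 2, df_within = 37. MS_between = 815.0, MS_within = 64.05. F = 12.724, F_crit ≈ 3.252. Reject H₀.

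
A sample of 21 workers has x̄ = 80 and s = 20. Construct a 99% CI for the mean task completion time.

CI = x̄ ± t*(s/√n) = 80 ± 2.845(20/√21) = (67.58, 92.42)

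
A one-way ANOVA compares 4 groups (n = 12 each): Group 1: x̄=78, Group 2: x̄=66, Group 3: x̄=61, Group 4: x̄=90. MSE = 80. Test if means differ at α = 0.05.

Grand mean = 73.75. SS_between = 6057.0, MS_between = 2019.0. F = 25.238, F_crit ≈ 2.816. Reject H₀.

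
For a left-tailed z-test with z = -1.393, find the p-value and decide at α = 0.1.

p = P(Z < -1.393) = Φ(-1.393) ≈ 0.0818. Since p < 0.1, reject H₀ (significant) at α = 0.1.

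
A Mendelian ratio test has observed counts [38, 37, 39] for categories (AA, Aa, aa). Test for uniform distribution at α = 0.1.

Expected = 38 each. χ² = Σ(O-E)²/E = 0.053. df = 2, critical value = 4.605. Fail to reject H₀.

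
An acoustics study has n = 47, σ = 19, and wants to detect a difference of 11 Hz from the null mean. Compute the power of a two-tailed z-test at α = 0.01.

SE = σ/√n = 19/√47 = 2.771. Non-centrality λ = d/SE = 11/2.771 = 3.969. Power ≈ Φ(λ - z_{α/2}) = Φ(3.969 - 2.576) = Φ(1.393) = 0.918.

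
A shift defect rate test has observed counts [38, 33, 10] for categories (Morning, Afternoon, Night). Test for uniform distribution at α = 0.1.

Expected = 27 each. χ² = Σ(O-E)²/E = 16.519. df = 2, critical value = 4.605. Reject H₀.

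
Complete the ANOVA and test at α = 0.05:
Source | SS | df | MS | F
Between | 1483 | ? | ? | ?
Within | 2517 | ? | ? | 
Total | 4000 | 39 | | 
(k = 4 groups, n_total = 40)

df_between = 3, df_within = 36. MS_between = 494.33, MS_within = 69.92. F = 7.07, F_crit ≈ 2.866. Reject H₀.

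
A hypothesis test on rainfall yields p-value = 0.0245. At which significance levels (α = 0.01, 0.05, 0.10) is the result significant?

p = 0.0245. Significant at: α = 0.05, 0.1.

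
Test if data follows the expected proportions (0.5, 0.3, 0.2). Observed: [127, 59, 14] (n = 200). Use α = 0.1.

Expected: [100.0, 60.0, 40.0]. χ² = 24.207. df = 2, critical = 4.605. Reject H₀.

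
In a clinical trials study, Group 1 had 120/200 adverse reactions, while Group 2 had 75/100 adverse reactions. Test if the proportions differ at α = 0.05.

p̂₁ = 0.6, p̂₂ = 0.75, pooled p̂ = 0.65. z = -2.568. Critical: ±1.96. Reject H₀.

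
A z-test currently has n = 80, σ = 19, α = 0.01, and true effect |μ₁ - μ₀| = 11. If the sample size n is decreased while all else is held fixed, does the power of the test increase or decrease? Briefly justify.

Power decreases: a smaller n inflates the standard error σ/√n, pulling the sampling distribution under H₁ back toward the critical value.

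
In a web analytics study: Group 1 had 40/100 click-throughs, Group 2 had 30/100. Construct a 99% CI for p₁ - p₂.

p̂₁ = 0.4, p̂₂ = 0.3. Difference = 0.1. CI = (-0.073, 0.273)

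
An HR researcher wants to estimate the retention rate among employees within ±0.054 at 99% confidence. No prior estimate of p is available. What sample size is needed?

Conservative approach: use p = 0.5 (maximizes p(1-p) = 0.25). n = z²(0.25)/E² = 2.576²×0.25/0.054² = 568.9 → n = 569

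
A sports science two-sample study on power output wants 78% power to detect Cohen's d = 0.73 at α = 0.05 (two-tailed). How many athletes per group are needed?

z_{α/2} = 1.96, z_β = Φ⁻¹(0.78) = 0.772. For medium effect (d = 0.73): n per group = 2(z_{α/2} + z_β)²/d² = 2(1.96 + 0.772)²/0.73² = 28.01 → 29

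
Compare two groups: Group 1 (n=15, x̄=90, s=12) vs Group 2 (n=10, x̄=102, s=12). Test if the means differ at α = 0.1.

Pooled sp = 12.0. t = -2.449, df = 23. Critical t = ±1.714. Reject H₀.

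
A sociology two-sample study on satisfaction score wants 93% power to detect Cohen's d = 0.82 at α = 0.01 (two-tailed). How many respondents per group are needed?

z_{α/2} = 2.576, z_β = Φ⁻¹(0.93) = 1.476. For large effect (d = 0.82): n per group = 2(z_{α/2} + z_β)²/d² = 2(2.576 + 1.476)²/0.82² = 48.8 → 49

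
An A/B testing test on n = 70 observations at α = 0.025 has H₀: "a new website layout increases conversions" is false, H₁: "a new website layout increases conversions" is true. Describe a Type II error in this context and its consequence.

Type II error: failing to reject H₀ when it is false — concluding that a new website layout increases conversions is not supported when in fact it is. Consequence: discarding a layout that would have improved conversions — lost revenue.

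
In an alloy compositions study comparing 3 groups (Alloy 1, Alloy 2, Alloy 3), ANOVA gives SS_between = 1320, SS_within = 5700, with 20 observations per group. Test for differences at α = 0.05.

df_between = 2, df_within = 57. F = MS_between/MS_within = 660.0/100.0 = 6.6. F_crit ≈ 3.159. Reject H₀. At least one mean differs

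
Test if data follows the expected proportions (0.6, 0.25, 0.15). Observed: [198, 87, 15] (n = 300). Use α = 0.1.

Expected: [180.0, 75.0, 45.0]. χ² = 23.72. df = 2, critical = 4.605. Reject H₀.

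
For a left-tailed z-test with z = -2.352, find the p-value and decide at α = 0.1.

p = P(Z < -2.352) = Φ(-2.352) ≈ 0.0093. Since p < 0.1, reject H₀ (significant) at α = 0.1.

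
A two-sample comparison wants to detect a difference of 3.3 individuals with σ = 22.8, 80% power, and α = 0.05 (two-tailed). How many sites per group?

n per group = 2(z_α/2 + z_β)²σ²/d² = 2×(1.96 + 0.84)²×22.8²/3.3² = 748.5 → n = 749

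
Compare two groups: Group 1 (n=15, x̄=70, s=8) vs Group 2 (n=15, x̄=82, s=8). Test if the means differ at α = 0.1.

Pooled sp = 8.0. t = -4.108, df = 28. Critical t = ±1.701. Reject H₀.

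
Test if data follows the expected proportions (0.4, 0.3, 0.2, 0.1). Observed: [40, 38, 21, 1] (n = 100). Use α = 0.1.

Expected: [40.0, 30.0, 20.0, 10.0]. χ² = 10.283. df = 3, critical = 6.251. Reject H₀.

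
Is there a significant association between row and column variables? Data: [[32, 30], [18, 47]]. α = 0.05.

χ² = 7.607. df = 1, critical = 3.841. Reject H₀. Variables are dependent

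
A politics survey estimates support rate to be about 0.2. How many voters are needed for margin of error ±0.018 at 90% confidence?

n = z²p(1-p)/E² = 1.645²×0.2×0.8/0.018² = 1336.3 → n = 1337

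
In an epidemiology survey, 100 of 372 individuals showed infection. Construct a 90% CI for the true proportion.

p̂ = 0.269. CI = p̂ ± z*√(p̂(1-p̂)/n) = (0.231, 0.307)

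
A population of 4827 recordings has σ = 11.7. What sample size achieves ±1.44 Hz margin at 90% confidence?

Without FPC: n₀ = (1.645×11.7/1.44)² = 178.64. With FPC: n = n₀N/(n₀+N-1) = 172.3 → n = 173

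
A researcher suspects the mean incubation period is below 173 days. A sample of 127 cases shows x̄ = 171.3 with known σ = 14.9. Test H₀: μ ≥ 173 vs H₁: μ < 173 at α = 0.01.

z = -1.286. Critical value: -2.33. Fail to reject H₀.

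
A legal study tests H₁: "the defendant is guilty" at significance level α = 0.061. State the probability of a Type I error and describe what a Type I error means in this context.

P(Type I error) = α = 0.061. A Type I error is rejecting H₀ when H₀ is actually true (false positive) — here, concluding that the defendant is guilty when in fact this is not the case. Consequence: convicting an innocent person.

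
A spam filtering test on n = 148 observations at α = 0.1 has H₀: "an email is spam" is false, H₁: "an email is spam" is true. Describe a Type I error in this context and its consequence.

Type I error: rejecting H₀ when it is true — concluding that an email is spam when in fact it is not. Consequence: a legitimate email is sent to the spam folder and the user misses it.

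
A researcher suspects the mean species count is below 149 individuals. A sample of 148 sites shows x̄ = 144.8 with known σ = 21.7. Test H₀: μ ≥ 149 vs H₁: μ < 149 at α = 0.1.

z = -2.355. Critical value: -1.28. Reject H₀.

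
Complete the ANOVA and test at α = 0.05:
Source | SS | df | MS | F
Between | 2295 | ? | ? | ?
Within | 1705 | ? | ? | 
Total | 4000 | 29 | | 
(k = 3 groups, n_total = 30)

df_between = 2, df_within = 27. MS_between = 1147.5, MS_within = 63.15. F = 18.172, F_crit ≈ 3.354. Reject H₀.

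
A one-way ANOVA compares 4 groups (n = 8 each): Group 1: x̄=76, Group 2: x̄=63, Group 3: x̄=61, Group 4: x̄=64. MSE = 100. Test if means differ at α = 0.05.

Grand mean = 66.0. SS_between = 1104.0, MS_between = 368.0. F = 3.68, F_crit ≈ 2.947. Reject H₀.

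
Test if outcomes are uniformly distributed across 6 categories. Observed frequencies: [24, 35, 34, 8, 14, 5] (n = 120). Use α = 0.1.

Expected = 20 each. χ² = Σ(O-E)²/E = 42.1. df = 5, critical value = 9.236. Reject H₀.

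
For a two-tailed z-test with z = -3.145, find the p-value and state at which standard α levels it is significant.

p = 2·P(Z > |-3.145|) = 2·(1 - Φ(3.145)) ≈ 0.0017. Significant at α = 0.1; Significant at α = 0.05; Significant at α = 0.01.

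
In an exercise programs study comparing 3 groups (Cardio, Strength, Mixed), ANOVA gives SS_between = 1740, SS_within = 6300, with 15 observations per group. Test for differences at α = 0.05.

df_between = 2, df_within = 42. F = MS_between/MS_within = 870.0/150.0 = 5.8. F_crit ≈ 3.22. Reject H₀. At least one mean differs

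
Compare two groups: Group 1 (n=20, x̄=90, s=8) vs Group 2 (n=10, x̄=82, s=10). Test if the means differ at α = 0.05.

Pooled sp = 8.69. t = 2.376, df = 28. Critical t = ±2.048. Reject H₀.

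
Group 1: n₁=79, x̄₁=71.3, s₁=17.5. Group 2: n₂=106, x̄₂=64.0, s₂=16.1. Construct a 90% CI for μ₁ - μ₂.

Difference = 7.3. SE = √(17.5²/79 + 16.1²/106) = 2.514. CI = (3.16, 11.44)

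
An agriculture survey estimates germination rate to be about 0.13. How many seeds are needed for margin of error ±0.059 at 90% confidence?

n = z²p(1-p)/E² = 1.645²×0.13×0.87/0.059² = 87.9 → n = 88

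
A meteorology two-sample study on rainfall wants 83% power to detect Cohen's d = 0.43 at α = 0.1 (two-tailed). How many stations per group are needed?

z_{α/2} = 1.645, z_β = Φ⁻¹(0.83) = 0.954. For small effect (d = 0.43): n per group = 2(z_{α/2} + z_β)²/d² = 2(1.645 + 0.954)²/0.43² = 73.1 → 74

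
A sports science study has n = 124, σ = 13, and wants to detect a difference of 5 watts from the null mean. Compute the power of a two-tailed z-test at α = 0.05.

SE = σ/√n = 13/√124 = 1.167. Non-centrality λ = d/SE = 5/1.167 = 4.283. Power ≈ Φ(λ - z_{α/2}) = Φ(4.283 - 1.96) = Φ(2.323) = 0.99.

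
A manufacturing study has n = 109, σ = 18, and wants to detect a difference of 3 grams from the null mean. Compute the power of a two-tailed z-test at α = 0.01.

SE = σ/√n = 18/√109 = 1.724. Non-centrality λ = d/SE = 3/1.724 = 1.74. Power ≈ Φ(λ - z_{α/2}) = Φ(1.74 - 2.576) = Φ(-0.836) = 0.202.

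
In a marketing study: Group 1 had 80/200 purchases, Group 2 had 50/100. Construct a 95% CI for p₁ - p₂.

p̂₁ = 0.4, p̂₂ = 0.5. Difference = -0.1. CI = (-0.219, 0.019)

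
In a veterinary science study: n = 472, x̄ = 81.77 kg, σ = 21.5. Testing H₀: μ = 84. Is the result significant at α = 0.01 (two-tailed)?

z = (81.77 - 84)/(21.5/√472) = -2.253. Since |z| ≤ 2.576, not significant at α = 0.01.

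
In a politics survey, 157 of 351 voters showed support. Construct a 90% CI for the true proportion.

p̂ = 0.447. CI = p̂ ± z*√(p̂(1-p̂)/n) = (0.404, 0.491)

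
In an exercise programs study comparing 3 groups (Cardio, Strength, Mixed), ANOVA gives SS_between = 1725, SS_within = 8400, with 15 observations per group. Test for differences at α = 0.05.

df_between = 2, df_within = 42. F = MS_between/MS_within = 862.5/200.0 = 4.312. F_crit ≈ 3.22. Reject H₀. At least one mean differs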